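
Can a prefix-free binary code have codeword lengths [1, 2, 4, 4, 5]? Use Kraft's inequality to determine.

Kraft inequality: Σ 2^(-l_i) ≤ 1 for prefix-free code
Calculating: 2^(-1) + 2^(-2) + 2^(-4) + 2^(-4) + 2^(-5)
= 0.5 + 0.25 + 0.0625 + 0.0625 + 0.03125
= 0.9062
Since 0.9062 ≤ 1, prefix-free code exists


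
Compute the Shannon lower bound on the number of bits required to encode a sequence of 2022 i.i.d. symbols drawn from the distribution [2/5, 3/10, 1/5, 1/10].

Entropy H = 1.8464 bits/symbol
Minimum bits = H × n = 1.8464 × 2022
= 3733.50 bits


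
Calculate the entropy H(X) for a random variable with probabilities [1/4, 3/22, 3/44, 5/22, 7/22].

H(X) = -Σ p(x) log₂ p(x)
  -1/4 × log₂(1/4) = 0.5000
  -3/22 × log₂(3/22) = 0.3920
  -3/44 × log₂(3/44) = 0.2642
  -5/22 × log₂(5/22) = 0.4858
  -7/22 × log₂(7/22) = 0.5257
H(X) = 2.1676 bits


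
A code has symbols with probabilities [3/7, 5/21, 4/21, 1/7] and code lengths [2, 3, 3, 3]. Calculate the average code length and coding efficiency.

Average length L = Σ p_i × l_i = 2.5714 bits
Entropy H = 1.8736 bits
Efficiency η = H/L × 100% = 72.86%


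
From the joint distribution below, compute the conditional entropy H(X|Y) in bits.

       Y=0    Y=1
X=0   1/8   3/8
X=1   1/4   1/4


H(X|Y) = Σ_y p(y) H(X|Y=y)
  p(Y=0) = 3/8, H(X|Y=0) = 0.9183
  p(Y=1) = 5/8, H(X|Y=1) = 0.9710
H(X|Y) = 0.3750×0.9183 + 0.6250×0.9710 = 0.9512 bits


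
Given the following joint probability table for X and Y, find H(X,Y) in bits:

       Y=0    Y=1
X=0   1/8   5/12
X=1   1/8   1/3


H(X,Y) = -Σ p(x,y) log₂ p(x,y)
  p(0,0)=1/8: -0.1250 × log₂(0.1250) = 0.3750
  p(0,1)=5/12: -0.4167 × log₂(0.4167) = 0.5263
  p(1,0)=1/8: -0.1250 × log₂(0.1250) = 0.3750
  p(1,1)=1/3: -0.3333 × log₂(0.3333) = 0.5283
H(X,Y) = 1.8046 bits


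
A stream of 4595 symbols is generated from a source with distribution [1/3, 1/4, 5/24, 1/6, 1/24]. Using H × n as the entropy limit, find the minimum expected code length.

Entropy H = 2.1217 bits/symbol
Minimum bits = H × n = 2.1217 × 4595
= 9749.00 bits


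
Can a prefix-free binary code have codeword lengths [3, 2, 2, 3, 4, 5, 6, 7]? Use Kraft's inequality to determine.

Kraft inequality: Σ 2^(-l_i) ≤ 1 for prefix-free code
Calculating: 2^(-3) + 2^(-2) + 2^(-2) + 2^(-3) + 2^(-4) + 2^(-5) + 2^(-6) + 2^(-7)
= 0.125 + 0.25 + 0.25 + 0.125 + 0.0625 + 0.03125 + 0.015625 + 0.0078125
= 0.8672
Since 0.8672 ≤ 1, prefix-free code exists


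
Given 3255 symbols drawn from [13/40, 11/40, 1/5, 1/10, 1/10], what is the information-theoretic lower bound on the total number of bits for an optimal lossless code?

Entropy H = 2.1679 bits/symbol
Minimum bits = H × n = 2.1679 × 3255
= 7056.65 bits


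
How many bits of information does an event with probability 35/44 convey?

Information content I(x) = -log₂(p(x))
I = -log₂(35/44) = -log₂(0.7955)
I = 0.3301 bits


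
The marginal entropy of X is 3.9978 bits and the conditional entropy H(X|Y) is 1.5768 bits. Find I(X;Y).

I(X;Y) = H(X) - H(X|Y)
I(X;Y) = 3.9978 - 1.5768 = 2.421 bits


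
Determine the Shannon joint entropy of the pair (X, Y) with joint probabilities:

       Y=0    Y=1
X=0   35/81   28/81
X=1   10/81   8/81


H(X,Y) = -Σ p(x,y) log₂ p(x,y)
  p(0,0)=35/81: -0.4321 × log₂(0.4321) = 0.5231
  p(0,1)=28/81: -0.3457 × log₂(0.3457) = 0.5298
  p(1,0)=10/81: -0.1235 × log₂(0.1235) = 0.3726
  p(1,1)=8/81: -0.0988 × log₂(0.0988) = 0.3299
H(X,Y) = 1.7553 bits


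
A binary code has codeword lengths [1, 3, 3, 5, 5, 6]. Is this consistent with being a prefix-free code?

Kraft inequality: Σ 2^(-l_i) ≤ 1 for prefix-free code
Calculating: 2^(-1) + 2^(-3) + 2^(-3) + 2^(-5) + 2^(-5) + 2^(-6)
= 0.5 + 0.125 + 0.125 + 0.03125 + 0.03125 + 0.015625
= 0.8281
Since 0.8281 ≤ 1, prefix-free code exists


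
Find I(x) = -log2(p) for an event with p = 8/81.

Information content I(x) = -log₂(p(x))
I = -log₂(8/81) = -log₂(0.0988)
I = 3.3399 bits


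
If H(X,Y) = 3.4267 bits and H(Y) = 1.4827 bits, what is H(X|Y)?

Chain rule: H(X,Y) = H(X|Y) + H(Y)
H(X|Y) = H(X,Y) - H(Y) = 3.4267 - 1.4827 = 1.944 bits


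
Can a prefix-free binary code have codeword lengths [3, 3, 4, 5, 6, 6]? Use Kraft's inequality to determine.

Kraft inequality: Σ 2^(-l_i) ≤ 1 for prefix-free code
Calculating: 2^(-3) + 2^(-3) + 2^(-4) + 2^(-5) + 2^(-6) + 2^(-6)
= 0.125 + 0.125 + 0.0625 + 0.03125 + 0.015625 + 0.015625
= 0.3750
Since 0.3750 ≤ 1, prefix-free code exists


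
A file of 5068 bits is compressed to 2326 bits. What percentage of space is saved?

Space savings = (1 - Compressed/Original) × 100%
= (1 - 2326/5068) × 100%
= 54.10%


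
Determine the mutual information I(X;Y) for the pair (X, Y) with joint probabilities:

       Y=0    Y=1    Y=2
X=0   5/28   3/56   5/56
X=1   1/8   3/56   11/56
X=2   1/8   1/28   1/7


H(X) = 1.5791, H(Y) = 1.4488, H(X,Y) = 2.9914
I(X;Y) = H(X) + H(Y) - H(X,Y) = 0.0365 bits


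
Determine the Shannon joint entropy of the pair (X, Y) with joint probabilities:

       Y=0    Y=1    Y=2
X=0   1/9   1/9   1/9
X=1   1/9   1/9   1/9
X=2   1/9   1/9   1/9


H(X,Y) = -Σ p(x,y) log₂ p(x,y)
  p(0,0)=1/9: -0.1111 × log₂(0.1111) = 0.3522
  p(0,1)=1/9: -0.1111 × log₂(0.1111) = 0.3522
  p(0,2)=1/9: -0.1111 × log₂(0.1111) = 0.3522
  p(1,0)=1/9: -0.1111 × log₂(0.1111) = 0.3522
  p(1,1)=1/9: -0.1111 × log₂(0.1111) = 0.3522
  p(1,2)=1/9: -0.1111 × log₂(0.1111) = 0.3522
  p(2,0)=1/9: -0.1111 × log₂(0.1111) = 0.3522
  p(2,1)=1/9: -0.1111 × log₂(0.1111) = 0.3522
  p(2,2)=1/9: -0.1111 × log₂(0.1111) = 0.3522
H(X,Y) = 3.1699 bits


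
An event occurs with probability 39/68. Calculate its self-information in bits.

Information content I(x) = -log₂(p(x))
I = -log₂(39/68) = -log₂(0.5735)
I = 0.8021 bits


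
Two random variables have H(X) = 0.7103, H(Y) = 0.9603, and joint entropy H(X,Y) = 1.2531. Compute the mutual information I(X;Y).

I(X;Y) = H(X) + H(Y) - H(X,Y)
I(X;Y) = 0.7103 + 0.9603 - 1.2531 = 0.4175 bits


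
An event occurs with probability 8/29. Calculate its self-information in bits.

Information content I(x) = -log₂(p(x))
I = -log₂(8/29) = -log₂(0.2759)
I = 1.8580 bits


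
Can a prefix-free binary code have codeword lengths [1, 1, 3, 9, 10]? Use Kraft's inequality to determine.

Kraft inequality: Σ 2^(-l_i) ≤ 1 for prefix-free code
Calculating: 2^(-1) + 2^(-1) + 2^(-3) + 2^(-9) + 2^(-10)
= 0.5 + 0.5 + 0.125 + 0.001953125 + 0.0009765625
= 1.1279
Since 1.1279 > 1, prefix-free code does not exist


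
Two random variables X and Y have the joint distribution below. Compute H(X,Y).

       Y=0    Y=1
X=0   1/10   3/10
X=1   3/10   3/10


H(X,Y) = -Σ p(x,y) log₂ p(x,y)
  p(0,0)=1/10: -0.1000 × log₂(0.1000) = 0.3322
  p(0,1)=3/10: -0.3000 × log₂(0.3000) = 0.5211
  p(1,0)=3/10: -0.3000 × log₂(0.3000) = 0.5211
  p(1,1)=3/10: -0.3000 × log₂(0.3000) = 0.5211
H(X,Y) = 1.8955 bits


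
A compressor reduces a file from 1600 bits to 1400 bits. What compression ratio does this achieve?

Compression ratio = Original / Compressed
= 1600 / 1400 = 1.14:1


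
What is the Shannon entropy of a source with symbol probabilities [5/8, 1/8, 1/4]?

H(X) = -Σ p(x) log₂ p(x)
  -5/8 × log₂(5/8) = 0.4238
  -1/8 × log₂(1/8) = 0.3750
  -1/4 × log₂(1/4) = 0.5000
H(X) = 1.2988 bits


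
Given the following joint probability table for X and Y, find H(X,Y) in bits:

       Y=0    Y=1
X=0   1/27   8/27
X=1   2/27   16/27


H(X,Y) = -Σ p(x,y) log₂ p(x,y)
  p(0,0)=1/27: -0.0370 × log₂(0.0370) = 0.1761
  p(0,1)=8/27: -0.2963 × log₂(0.2963) = 0.5200
  p(1,0)=2/27: -0.0741 × log₂(0.0741) = 0.2781
  p(1,1)=16/27: -0.5926 × log₂(0.5926) = 0.4473
H(X,Y) = 1.4216 bits


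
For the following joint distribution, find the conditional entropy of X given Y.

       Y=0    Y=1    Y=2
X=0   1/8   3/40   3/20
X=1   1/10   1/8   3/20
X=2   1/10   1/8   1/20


H(X|Y) = Σ_y p(y) H(X|Y=y)
  p(Y=0) = 13/40, H(X|Y=0) = 1.5766
  p(Y=1) = 13/40, H(X|Y=1) = 1.5486
  p(Y=2) = 7/20, H(X|Y=2) = 1.4488
H(X|Y) = 0.3250×1.5766 + 0.3250×1.5486 + 0.3500×1.4488 = 1.5228 bits


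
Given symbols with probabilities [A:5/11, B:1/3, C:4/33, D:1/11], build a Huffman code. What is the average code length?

Huffman tree construction:
Combine smallest probabilities repeatedly
Resulting codes:
  A: 0 (length 1)
  B: 11 (length 2)
  C: 101 (length 3)
  D: 100 (length 3)
Average length = Σ p(s) × length(s) = 1.7576 bits


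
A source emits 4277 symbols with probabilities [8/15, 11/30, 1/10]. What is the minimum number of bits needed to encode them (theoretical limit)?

Entropy H = 1.3466 bits/symbol
Minimum bits = H × n = 1.3466 × 4277
= 5759.42 bits


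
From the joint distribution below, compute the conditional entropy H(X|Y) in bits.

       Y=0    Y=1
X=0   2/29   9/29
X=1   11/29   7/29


H(X|Y) = Σ_y p(y) H(X|Y=y)
  p(Y=0) = 13/29, H(X|Y=0) = 0.6194
  p(Y=1) = 16/29, H(X|Y=1) = 0.9887
H(X|Y) = 0.4483×0.6194 + 0.5517×0.9887 = 0.8231 bits


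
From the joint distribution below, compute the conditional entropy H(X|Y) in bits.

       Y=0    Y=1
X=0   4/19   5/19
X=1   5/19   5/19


H(X|Y) = Σ_y p(y) H(X|Y=y)
  p(Y=0) = 9/19, H(X|Y=0) = 0.9911
  p(Y=1) = 10/19, H(X|Y=1) = 1.0000
H(X|Y) = 0.4737×0.9911 + 0.5263×1.0000 = 0.9958 bits


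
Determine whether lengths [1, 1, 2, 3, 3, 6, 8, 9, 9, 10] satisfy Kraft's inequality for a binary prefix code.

Kraft inequality: Σ 2^(-l_i) ≤ 1 for prefix-free code
Calculating: 2^(-1) + 2^(-1) + 2^(-2) + 2^(-3) + 2^(-3) + 2^(-6) + 2^(-8) + 2^(-9) + 2^(-9) + 2^(-10)
= 0.5 + 0.5 + 0.25 + 0.125 + 0.125 + 0.015625 + 0.00390625 + 0.001953125 + 0.001953125 + 0.0009765625
= 1.5244
Since 1.5244 > 1, prefix-free code does not exist


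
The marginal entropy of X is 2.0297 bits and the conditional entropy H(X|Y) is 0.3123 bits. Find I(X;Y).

I(X;Y) = H(X) - H(X|Y)
I(X;Y) = 2.0297 - 0.3123 = 1.7174 bits


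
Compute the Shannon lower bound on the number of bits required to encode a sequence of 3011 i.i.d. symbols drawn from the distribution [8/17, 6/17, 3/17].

Entropy H = 1.4837 bits/symbol
Minimum bits = H × n = 1.4837 × 3011
= 4467.30 bits


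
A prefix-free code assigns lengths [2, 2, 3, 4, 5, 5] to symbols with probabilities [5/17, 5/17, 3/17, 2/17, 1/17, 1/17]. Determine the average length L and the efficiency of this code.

Average length L = Σ p_i × l_i = 2.7647 bits
Entropy H = 2.3243 bits
Efficiency η = H/L × 100% = 84.07%


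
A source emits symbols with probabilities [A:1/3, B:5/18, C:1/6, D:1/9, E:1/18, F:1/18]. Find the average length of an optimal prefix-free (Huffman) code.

Huffman tree construction:
Combine smallest probabilities repeatedly
Resulting codes:
  A: 11 (length 2)
  B: 10 (length 2)
  C: 00 (length 2)
  D: 010 (length 3)
  E: 0110 (length 4)
  F: 0111 (length 4)
Average length = Σ p(s) × length(s) = 2.3333 bits


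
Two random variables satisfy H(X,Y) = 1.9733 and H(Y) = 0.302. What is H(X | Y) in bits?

Chain rule: H(X,Y) = H(X|Y) + H(Y)
H(X|Y) = H(X,Y) - H(Y) = 1.9733 - 0.302 = 1.6713 bits


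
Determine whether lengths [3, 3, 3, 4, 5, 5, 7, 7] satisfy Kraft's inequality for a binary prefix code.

Kraft inequality: Σ 2^(-l_i) ≤ 1 for prefix-free code
Calculating: 2^(-3) + 2^(-3) + 2^(-3) + 2^(-4) + 2^(-5) + 2^(-5) + 2^(-7) + 2^(-7)
= 0.125 + 0.125 + 0.125 + 0.0625 + 0.03125 + 0.03125 + 0.0078125 + 0.0078125
= 0.5156
Since 0.5156 ≤ 1, prefix-free code exists


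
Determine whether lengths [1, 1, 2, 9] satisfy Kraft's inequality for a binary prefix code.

Kraft inequality: Σ 2^(-l_i) ≤ 1 for prefix-free code
Calculating: 2^(-1) + 2^(-1) + 2^(-2) + 2^(-9)
= 0.5 + 0.5 + 0.25 + 0.001953125
= 1.2520
Since 1.2520 > 1, prefix-free code does not exist


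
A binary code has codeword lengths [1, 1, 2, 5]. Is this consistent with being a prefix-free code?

Kraft inequality: Σ 2^(-l_i) ≤ 1 for prefix-free code
Calculating: 2^(-1) + 2^(-1) + 2^(-2) + 2^(-5)
= 0.5 + 0.5 + 0.25 + 0.03125
= 1.2812
Since 1.2812 > 1, prefix-free code does not exist


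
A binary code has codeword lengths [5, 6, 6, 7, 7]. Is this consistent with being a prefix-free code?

Kraft inequality: Σ 2^(-l_i) ≤ 1 for prefix-free code
Calculating: 2^(-5) + 2^(-6) + 2^(-6) + 2^(-7) + 2^(-7)
= 0.03125 + 0.015625 + 0.015625 + 0.0078125 + 0.0078125
= 0.0781
Since 0.0781 ≤ 1, prefix-free code exists


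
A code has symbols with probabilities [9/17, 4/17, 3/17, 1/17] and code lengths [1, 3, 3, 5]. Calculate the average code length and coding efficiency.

Average length L = Σ p_i × l_i = 2.0588 bits
Entropy H = 1.6590 bits
Efficiency η = H/L × 100% = 80.58%


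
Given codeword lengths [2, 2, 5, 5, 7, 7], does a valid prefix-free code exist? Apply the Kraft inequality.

Kraft inequality: Σ 2^(-l_i) ≤ 1 for prefix-free code
Calculating: 2^(-2) + 2^(-2) + 2^(-5) + 2^(-5) + 2^(-7) + 2^(-7)
= 0.25 + 0.25 + 0.03125 + 0.03125 + 0.0078125 + 0.0078125
= 0.5781
Since 0.5781 ≤ 1, prefix-free code exists


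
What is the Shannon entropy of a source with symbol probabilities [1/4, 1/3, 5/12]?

H(X) = -Σ p(x) log₂ p(x)
  -1/4 × log₂(1/4) = 0.5000
  -1/3 × log₂(1/3) = 0.5283
  -5/12 × log₂(5/12) = 0.5263
H(X) = 1.5546 bits


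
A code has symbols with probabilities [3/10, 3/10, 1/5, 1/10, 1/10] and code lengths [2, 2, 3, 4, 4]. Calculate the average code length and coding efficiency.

Average length L = Σ p_i × l_i = 2.6000 bits
Entropy H = 2.1710 bits
Efficiency η = H/L × 100% = 83.50%


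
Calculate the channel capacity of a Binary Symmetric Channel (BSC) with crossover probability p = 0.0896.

For BSC with error probability p:
C = 1 - H(p) where H(p) is binary entropy
H(0.0896) = -0.0896 × log₂(0.0896) - 0.9104 × log₂(0.9104)
H(p) = 0.4351
C = 1 - 0.4351 = 0.5649 bits/use


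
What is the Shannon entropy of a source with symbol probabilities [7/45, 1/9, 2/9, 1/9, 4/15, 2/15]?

H(X) = -Σ p(x) log₂ p(x)
  -7/45 × log₂(7/45) = 0.4176
  -1/9 × log₂(1/9) = 0.3522
  -2/9 × log₂(2/9) = 0.4822
  -1/9 × log₂(1/9) = 0.3522
  -4/15 × log₂(4/15) = 0.5085
  -2/15 × log₂(2/15) = 0.3876
H(X) = 2.5003 bits


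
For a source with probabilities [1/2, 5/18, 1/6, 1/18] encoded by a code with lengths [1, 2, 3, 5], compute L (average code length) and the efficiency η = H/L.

Average length L = Σ p_i × l_i = 1.8333 bits
Entropy H = 1.6758 bits
Efficiency η = H/L × 100% = 91.41%


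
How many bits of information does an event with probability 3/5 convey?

Information content I(x) = -log₂(p(x))
I = -log₂(3/5) = -log₂(0.6000)
I = 0.7370 bits


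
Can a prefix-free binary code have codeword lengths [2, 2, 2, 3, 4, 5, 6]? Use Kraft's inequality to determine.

Kraft inequality: Σ 2^(-l_i) ≤ 1 for prefix-free code
Calculating: 2^(-2) + 2^(-2) + 2^(-2) + 2^(-3) + 2^(-4) + 2^(-5) + 2^(-6)
= 0.25 + 0.25 + 0.25 + 0.125 + 0.0625 + 0.03125 + 0.015625
= 0.9844
Since 0.9844 ≤ 1, prefix-free code exists


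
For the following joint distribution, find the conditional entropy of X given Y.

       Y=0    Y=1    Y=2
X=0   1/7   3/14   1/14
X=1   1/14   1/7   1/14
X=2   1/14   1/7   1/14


H(X|Y) = Σ_y p(y) H(X|Y=y)
  p(Y=0) = 2/7, H(X|Y=0) = 1.5000
  p(Y=1) = 1/2, H(X|Y=1) = 1.5567
  p(Y=2) = 3/14, H(X|Y=2) = 1.5850
H(X|Y) = 0.2857×1.5000 + 0.5000×1.5567 + 0.2143×1.5850 = 1.5465 bits


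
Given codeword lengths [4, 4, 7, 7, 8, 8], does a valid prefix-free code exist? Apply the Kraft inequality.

Kraft inequality: Σ 2^(-l_i) ≤ 1 for prefix-free code
Calculating: 2^(-4) + 2^(-4) + 2^(-7) + 2^(-7) + 2^(-8) + 2^(-8)
= 0.0625 + 0.0625 + 0.0078125 + 0.0078125 + 0.00390625 + 0.00390625
= 0.1484
Since 0.1484 ≤ 1, prefix-free code exists


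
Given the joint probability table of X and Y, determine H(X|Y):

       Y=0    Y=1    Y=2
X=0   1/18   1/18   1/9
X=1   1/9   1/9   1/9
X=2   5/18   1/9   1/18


H(X|Y) = Σ_y p(y) H(X|Y=y)
  p(Y=0) = 4/9, H(X|Y=0) = 1.2988
  p(Y=1) = 5/18, H(X|Y=1) = 1.5219
  p(Y=2) = 5/18, H(X|Y=2) = 1.5219
H(X|Y) = 0.4444×1.2988 + 0.2778×1.5219 + 0.2778×1.5219 = 1.4228 bits


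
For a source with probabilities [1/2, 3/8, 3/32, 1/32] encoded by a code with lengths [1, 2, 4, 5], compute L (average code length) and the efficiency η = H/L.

Average length L = Σ p_i × l_i = 1.7812 bits
Entropy H = 1.5070 bits
Efficiency η = H/L × 100% = 84.61%


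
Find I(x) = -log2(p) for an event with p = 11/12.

Information content I(x) = -log₂(p(x))
I = -log₂(11/12) = -log₂(0.9167)
I = 0.1255 bits


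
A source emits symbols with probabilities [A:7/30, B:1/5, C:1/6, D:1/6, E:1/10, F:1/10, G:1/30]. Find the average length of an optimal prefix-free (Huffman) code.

Huffman tree construction:
Combine smallest probabilities repeatedly
Resulting codes:
  A: 01 (length 2)
  B: 00 (length 2)
  C: 110 (length 3)
  D: 111 (length 3)
  E: 1011 (length 4)
  F: 100 (length 3)
  G: 1010 (length 4)
Average length = Σ p(s) × length(s) = 2.7000 bits


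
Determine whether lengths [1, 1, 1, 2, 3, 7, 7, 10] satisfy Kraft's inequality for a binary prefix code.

Kraft inequality: Σ 2^(-l_i) ≤ 1 for prefix-free code
Calculating: 2^(-1) + 2^(-1) + 2^(-1) + 2^(-2) + 2^(-3) + 2^(-7) + 2^(-7) + 2^(-10)
= 0.5 + 0.5 + 0.5 + 0.25 + 0.125 + 0.0078125 + 0.0078125 + 0.0009765625
= 1.8916
Since 1.8916 > 1, prefix-free code does not exist


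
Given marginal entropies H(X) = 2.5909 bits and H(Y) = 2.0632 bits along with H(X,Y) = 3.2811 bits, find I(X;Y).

I(X;Y) = H(X) + H(Y) - H(X,Y)
I(X;Y) = 2.5909 + 2.0632 - 3.2811 = 1.373 bits


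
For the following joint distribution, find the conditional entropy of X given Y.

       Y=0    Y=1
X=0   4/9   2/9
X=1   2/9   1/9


H(X|Y) = Σ_y p(y) H(X|Y=y)
  p(Y=0) = 2/3, H(X|Y=0) = 0.9183
  p(Y=1) = 1/3, H(X|Y=1) = 0.9183
H(X|Y) = 0.6667×0.9183 + 0.3333×0.9183 = 0.9183 bits


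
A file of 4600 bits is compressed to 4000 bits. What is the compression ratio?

Compression ratio = Original / Compressed
= 4600 / 4000 = 1.15:1


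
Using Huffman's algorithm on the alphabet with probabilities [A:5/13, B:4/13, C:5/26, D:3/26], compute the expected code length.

Huffman tree construction:
Combine smallest probabilities repeatedly
Resulting codes:
  A: 0 (length 1)
  B: 10 (length 2)
  C: 111 (length 3)
  D: 110 (length 3)
Average length = Σ p(s) × length(s) = 1.9231 bits


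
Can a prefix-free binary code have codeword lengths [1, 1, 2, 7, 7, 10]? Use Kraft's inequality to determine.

Kraft inequality: Σ 2^(-l_i) ≤ 1 for prefix-free code
Calculating: 2^(-1) + 2^(-1) + 2^(-2) + 2^(-7) + 2^(-7) + 2^(-10)
= 0.5 + 0.5 + 0.25 + 0.0078125 + 0.0078125 + 0.0009765625
= 1.2666
Since 1.2666 > 1, prefix-free code does not exist


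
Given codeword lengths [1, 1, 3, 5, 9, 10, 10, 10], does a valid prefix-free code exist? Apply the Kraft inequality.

Kraft inequality: Σ 2^(-l_i) ≤ 1 for prefix-free code
Calculating: 2^(-1) + 2^(-1) + 2^(-3) + 2^(-5) + 2^(-9) + 2^(-10) + 2^(-10) + 2^(-10)
= 0.5 + 0.5 + 0.125 + 0.03125 + 0.001953125 + 0.0009765625 + 0.0009765625 + 0.0009765625
= 1.1611
Since 1.1611 > 1, prefix-free code does not exist


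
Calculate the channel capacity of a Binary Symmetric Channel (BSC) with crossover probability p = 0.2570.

For BSC with error probability p:
C = 1 - H(p) where H(p) is binary entropy
H(0.2570) = -0.2570 × log₂(0.2570) - 0.7430 × log₂(0.7430)
H(p) = 0.8222
C = 1 - 0.8222 = 0.1778 bits/use


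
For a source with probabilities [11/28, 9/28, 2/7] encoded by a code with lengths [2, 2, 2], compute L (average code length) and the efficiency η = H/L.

Average length L = Σ p_i × l_i = 2.0000 bits
Entropy H = 1.5722 bits
Efficiency η = H/L × 100% = 78.61%


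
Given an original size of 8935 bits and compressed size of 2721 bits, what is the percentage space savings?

Space savings = (1 - Compressed/Original) × 100%
= (1 - 2721/8935) × 100%
= 69.55%


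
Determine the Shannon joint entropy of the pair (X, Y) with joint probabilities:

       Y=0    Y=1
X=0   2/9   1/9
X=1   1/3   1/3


H(X,Y) = -Σ p(x,y) log₂ p(x,y)
  p(0,0)=2/9: -0.2222 × log₂(0.2222) = 0.4822
  p(0,1)=1/9: -0.1111 × log₂(0.1111) = 0.3522
  p(1,0)=1/3: -0.3333 × log₂(0.3333) = 0.5283
  p(1,1)=1/3: -0.3333 × log₂(0.3333) = 0.5283
H(X,Y) = 1.8911 bits


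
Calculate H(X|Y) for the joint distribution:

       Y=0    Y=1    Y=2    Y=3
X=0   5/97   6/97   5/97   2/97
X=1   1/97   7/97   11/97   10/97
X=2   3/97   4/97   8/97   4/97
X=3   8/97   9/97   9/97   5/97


H(X|Y) = Σ_y p(y) H(X|Y=y)
  p(Y=0) = 17/97, H(X|Y=0) = 1.7131
  p(Y=1) = 26/97, H(X|Y=1) = 1.9431
  p(Y=2) = 33/97, H(X|Y=2) = 1.9476
  p(Y=3) = 21/97, H(X|Y=3) = 1.7814
H(X|Y) = 0.1753×1.7131 + 0.2680×1.9431 + 0.3402×1.9476 + 0.2165×1.7814 = 1.8693 bits


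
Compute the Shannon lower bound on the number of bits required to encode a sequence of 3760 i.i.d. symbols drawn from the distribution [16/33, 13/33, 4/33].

Entropy H = 1.4048 bits/symbol
Minimum bits = H × n = 1.4048 × 3760
= 5282.15 bits


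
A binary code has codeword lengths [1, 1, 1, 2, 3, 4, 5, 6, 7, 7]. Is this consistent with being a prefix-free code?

Kraft inequality: Σ 2^(-l_i) ≤ 1 for prefix-free code
Calculating: 2^(-1) + 2^(-1) + 2^(-1) + 2^(-2) + 2^(-3) + 2^(-4) + 2^(-5) + 2^(-6) + 2^(-7) + 2^(-7)
= 0.5 + 0.5 + 0.5 + 0.25 + 0.125 + 0.0625 + 0.03125 + 0.015625 + 0.0078125 + 0.0078125
= 2.0000
Since 2.0000 > 1, prefix-free code does not exist


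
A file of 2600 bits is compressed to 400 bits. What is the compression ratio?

Compression ratio = Original / Compressed
= 2600 / 400 = 6.50:1


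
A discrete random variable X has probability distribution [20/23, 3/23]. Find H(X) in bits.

H(X) = -Σ p(x) log₂ p(x)
  -20/23 × log₂(20/23) = 0.1753
  -3/23 × log₂(3/23) = 0.3833
H(X) = 0.5586 bits


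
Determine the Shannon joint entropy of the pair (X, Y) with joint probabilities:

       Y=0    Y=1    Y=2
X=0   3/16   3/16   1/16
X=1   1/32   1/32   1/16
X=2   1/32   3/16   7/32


H(X,Y) = -Σ p(x,y) log₂ p(x,y)
  p(0,0)=3/16: -0.1875 × log₂(0.1875) = 0.4528
  p(0,1)=3/16: -0.1875 × log₂(0.1875) = 0.4528
  p(0,2)=1/16: -0.0625 × log₂(0.0625) = 0.2500
  p(1,0)=1/32: -0.0312 × log₂(0.0312) = 0.1562
  p(1,1)=1/32: -0.0312 × log₂(0.0312) = 0.1562
  p(1,2)=1/16: -0.0625 × log₂(0.0625) = 0.2500
  p(2,0)=1/32: -0.0312 × log₂(0.0312) = 0.1562
  p(2,1)=3/16: -0.1875 × log₂(0.1875) = 0.4528
  p(2,2)=7/32: -0.2188 × log₂(0.2188) = 0.4796
H(X,Y) = 2.8068 bits


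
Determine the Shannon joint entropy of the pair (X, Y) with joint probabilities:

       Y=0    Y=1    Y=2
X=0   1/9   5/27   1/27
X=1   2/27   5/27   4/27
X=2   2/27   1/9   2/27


H(X,Y) = -Σ p(x,y) log₂ p(x,y)
  p(0,0)=1/9: -0.1111 × log₂(0.1111) = 0.3522
  p(0,1)=5/27: -0.1852 × log₂(0.1852) = 0.4505
  p(0,2)=1/27: -0.0370 × log₂(0.0370) = 0.1761
  p(1,0)=2/27: -0.0741 × log₂(0.0741) = 0.2781
  p(1,1)=5/27: -0.1852 × log₂(0.1852) = 0.4505
  p(1,2)=4/27: -0.1481 × log₂(0.1481) = 0.4081
  p(2,0)=2/27: -0.0741 × log₂(0.0741) = 0.2781
  p(2,1)=1/9: -0.1111 × log₂(0.1111) = 0.3522
  p(2,2)=2/27: -0.0741 × log₂(0.0741) = 0.2781
H(X,Y) = 3.0242 bits


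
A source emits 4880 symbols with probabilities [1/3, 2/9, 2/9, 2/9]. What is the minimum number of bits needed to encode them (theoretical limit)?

Entropy H = 1.9749 bits/symbol
Minimum bits = H × n = 1.9749 × 4880
= 9637.70 bits


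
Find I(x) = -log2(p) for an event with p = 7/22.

Information content I(x) = -log₂(p(x))
I = -log₂(7/22) = -log₂(0.3182)
I = 1.6521 bits


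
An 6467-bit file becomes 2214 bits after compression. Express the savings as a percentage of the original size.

Space savings = (1 - Compressed/Original) × 100%
= (1 - 2214/6467) × 100%
= 65.76%


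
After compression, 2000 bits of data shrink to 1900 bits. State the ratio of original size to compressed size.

Compression ratio = Original / Compressed
= 2000 / 1900 = 1.05:1


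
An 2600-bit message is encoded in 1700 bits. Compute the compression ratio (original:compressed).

Compression ratio = Original / Compressed
= 2600 / 1700 = 1.53:1


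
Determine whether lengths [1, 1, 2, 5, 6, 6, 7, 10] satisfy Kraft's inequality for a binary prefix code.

Kraft inequality: Σ 2^(-l_i) ≤ 1 for prefix-free code
Calculating: 2^(-1) + 2^(-1) + 2^(-2) + 2^(-5) + 2^(-6) + 2^(-6) + 2^(-7) + 2^(-10)
= 0.5 + 0.5 + 0.25 + 0.03125 + 0.015625 + 0.015625 + 0.0078125 + 0.0009765625
= 1.3213
Since 1.3213 > 1, prefix-free code does not exist


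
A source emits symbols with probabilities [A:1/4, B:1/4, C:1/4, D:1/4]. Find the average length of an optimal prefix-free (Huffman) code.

Huffman tree construction:
Combine smallest probabilities repeatedly
Resulting codes:
  A: 00 (length 2)
  B: 01 (length 2)
  C: 10 (length 2)
  D: 11 (length 2)
Average length = Σ p(s) × length(s) = 2.0000 bits


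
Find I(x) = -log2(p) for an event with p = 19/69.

Information content I(x) = -log₂(p(x))
I = -log₂(19/69) = -log₂(0.2754)
I = 1.8606 bits


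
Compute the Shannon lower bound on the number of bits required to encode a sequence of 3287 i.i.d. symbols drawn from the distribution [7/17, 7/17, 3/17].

Entropy H = 1.4958 bits/symbol
Minimum bits = H × n = 1.4958 × 3287
= 4916.77 bits


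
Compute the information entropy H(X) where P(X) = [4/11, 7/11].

H(X) = -Σ p(x) log₂ p(x)
  -4/11 × log₂(4/11) = 0.5307
  -7/11 × log₂(7/11) = 0.4150
H(X) = 0.9457 bits


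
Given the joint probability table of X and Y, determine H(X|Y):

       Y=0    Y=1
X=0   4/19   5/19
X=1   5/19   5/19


H(X|Y) = Σ_y p(y) H(X|Y=y)
  p(Y=0) = 9/19, H(X|Y=0) = 0.9911
  p(Y=1) = 10/19, H(X|Y=1) = 1.0000
H(X|Y) = 0.4737×0.9911 + 0.5263×1.0000 = 0.9958 bits


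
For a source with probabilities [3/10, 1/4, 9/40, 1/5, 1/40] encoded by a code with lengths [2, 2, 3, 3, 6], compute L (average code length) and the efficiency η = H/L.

Average length L = Σ p_i × l_i = 2.5250 bits
Entropy H = 2.1027 bits
Efficiency η = H/L × 100% = 83.28%


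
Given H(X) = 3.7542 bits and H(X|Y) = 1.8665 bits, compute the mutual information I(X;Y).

I(X;Y) = H(X) - H(X|Y)
I(X;Y) = 3.7542 - 1.8665 = 1.8877 bits


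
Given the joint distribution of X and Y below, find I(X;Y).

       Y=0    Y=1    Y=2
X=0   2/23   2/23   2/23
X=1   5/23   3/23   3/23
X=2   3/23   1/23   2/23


H(X) = 1.5204, H(Y) = 1.5505, H(X,Y) = 3.0508
I(X;Y) = H(X) + H(Y) - H(X,Y) = 0.0201 bits


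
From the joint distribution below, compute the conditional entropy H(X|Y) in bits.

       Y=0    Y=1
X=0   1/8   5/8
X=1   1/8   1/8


H(X|Y) = Σ_y p(y) H(X|Y=y)
  p(Y=0) = 1/4, H(X|Y=0) = 1.0000
  p(Y=1) = 3/4, H(X|Y=1) = 0.6500
H(X|Y) = 0.2500×1.0000 + 0.7500×0.6500 = 0.7375 bits


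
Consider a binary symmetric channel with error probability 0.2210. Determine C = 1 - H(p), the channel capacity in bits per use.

For BSC with error probability p:
C = 1 - H(p) where H(p) is binary entropy
H(0.2210) = -0.2210 × log₂(0.2210) - 0.7790 × log₂(0.7790)
H(p) = 0.7620
C = 1 - 0.7620 = 0.2380 bits/use


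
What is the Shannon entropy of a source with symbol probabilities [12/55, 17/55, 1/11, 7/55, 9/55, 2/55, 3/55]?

H(X) = -Σ p(x) log₂ p(x)
  -12/55 × log₂(12/55) = 0.4792
  -17/55 × log₂(17/55) = 0.5236
  -1/11 × log₂(1/11) = 0.3145
  -7/55 × log₂(7/55) = 0.3785
  -9/55 × log₂(9/55) = 0.4273
  -2/55 × log₂(2/55) = 0.1739
  -3/55 × log₂(3/55) = 0.2289
H(X) = 2.5259 bits


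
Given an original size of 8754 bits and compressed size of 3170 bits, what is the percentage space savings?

Space savings = (1 - Compressed/Original) × 100%
= (1 - 3170/8754) × 100%
= 63.79%


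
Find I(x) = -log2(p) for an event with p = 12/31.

Information content I(x) = -log₂(p(x))
I = -log₂(12/31) = -log₂(0.3871)
I = 1.3692 bits


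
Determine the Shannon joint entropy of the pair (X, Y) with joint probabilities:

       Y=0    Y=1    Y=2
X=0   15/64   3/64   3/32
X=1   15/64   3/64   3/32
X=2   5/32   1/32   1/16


H(X,Y) = -Σ p(x,y) log₂ p(x,y)
  p(0,0)=15/64: -0.2344 × log₂(0.2344) = 0.4906
  p(0,1)=3/64: -0.0469 × log₂(0.0469) = 0.2070
  p(0,2)=3/32: -0.0938 × log₂(0.0938) = 0.3202
  p(1,0)=15/64: -0.2344 × log₂(0.2344) = 0.4906
  p(1,1)=3/64: -0.0469 × log₂(0.0469) = 0.2070
  p(1,2)=3/32: -0.0938 × log₂(0.0938) = 0.3202
  p(2,0)=5/32: -0.1562 × log₂(0.1562) = 0.4184
  p(2,1)=1/32: -0.0312 × log₂(0.0312) = 0.1562
  p(2,2)=1/16: -0.0625 × log₂(0.0625) = 0.2500
H(X,Y) = 2.8601 bits


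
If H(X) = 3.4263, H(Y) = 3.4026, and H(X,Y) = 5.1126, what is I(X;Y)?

I(X;Y) = H(X) + H(Y) - H(X,Y)
I(X;Y) = 3.4263 + 3.4026 - 5.1126 = 1.7163 bits


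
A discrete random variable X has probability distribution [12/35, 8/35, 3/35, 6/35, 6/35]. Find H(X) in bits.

H(X) = -Σ p(x) log₂ p(x)
  -12/35 × log₂(12/35) = 0.5295
  -8/35 × log₂(8/35) = 0.4867
  -3/35 × log₂(3/35) = 0.3038
  -6/35 × log₂(6/35) = 0.4362
  -6/35 × log₂(6/35) = 0.4362
H(X) = 2.1923 bits


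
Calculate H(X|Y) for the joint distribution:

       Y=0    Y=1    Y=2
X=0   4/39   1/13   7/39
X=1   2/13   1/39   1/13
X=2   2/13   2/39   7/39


H(X|Y) = Σ_y p(y) H(X|Y=y)
  p(Y=0) = 16/39, H(X|Y=0) = 1.5613
  p(Y=1) = 2/13, H(X|Y=1) = 1.4591
  p(Y=2) = 17/39, H(X|Y=2) = 1.4958
H(X|Y) = 0.4103×1.5613 + 0.1538×1.4591 + 0.4359×1.4958 = 1.5170 bits


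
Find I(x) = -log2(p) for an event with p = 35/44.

Information content I(x) = -log₂(p(x))
I = -log₂(35/44) = -log₂(0.7955)
I = 0.3301 bits


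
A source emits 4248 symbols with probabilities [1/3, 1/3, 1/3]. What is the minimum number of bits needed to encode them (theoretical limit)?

Entropy H = 1.5850 bits/symbol
Minimum bits = H × n = 1.5850 × 4248
= 6732.92 bits


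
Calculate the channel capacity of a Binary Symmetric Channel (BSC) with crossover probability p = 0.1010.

For BSC with error probability p:
C = 1 - H(p) where H(p) is binary entropy
H(0.1010) = -0.1010 × log₂(0.1010) - 0.8990 × log₂(0.8990)
H(p) = 0.4722
C = 1 - 0.4722 = 0.5278 bits/use


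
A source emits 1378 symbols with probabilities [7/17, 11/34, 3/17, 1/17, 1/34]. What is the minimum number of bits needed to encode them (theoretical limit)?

Entropy H = 1.8855 bits/symbol
Minimum bits = H × n = 1.8855 × 1378
= 2598.23 bits


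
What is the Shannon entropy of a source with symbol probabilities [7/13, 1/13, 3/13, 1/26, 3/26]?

H(X) = -Σ p(x) log₂ p(x)
  -7/13 × log₂(7/13) = 0.4809
  -1/13 × log₂(1/13) = 0.2846
  -3/13 × log₂(3/13) = 0.4882
  -1/26 × log₂(1/26) = 0.1808
  -3/26 × log₂(3/26) = 0.3595
H(X) = 1.7940 bits


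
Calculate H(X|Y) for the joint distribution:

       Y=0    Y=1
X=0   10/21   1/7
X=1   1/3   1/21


H(X|Y) = Σ_y p(y) H(X|Y=y)
  p(Y=0) = 17/21, H(X|Y=0) = 0.9774
  p(Y=1) = 4/21, H(X|Y=1) = 0.8113
H(X|Y) = 0.8095×0.9774 + 0.1905×0.8113 = 0.9458 bits


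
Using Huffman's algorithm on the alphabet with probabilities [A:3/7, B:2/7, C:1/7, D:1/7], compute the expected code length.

Huffman tree construction:
Combine smallest probabilities repeatedly
Resulting codes:
  A: 0 (length 1)
  B: 10 (length 2)
  C: 110 (length 3)
  D: 111 (length 3)
Average length = Σ p(s) × length(s) = 1.8571 bits


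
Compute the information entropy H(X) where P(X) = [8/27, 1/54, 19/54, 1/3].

H(X) = -Σ p(x) log₂ p(x)
  -8/27 × log₂(8/27) = 0.5200
  -1/54 × log₂(1/54) = 0.1066
  -19/54 × log₂(19/54) = 0.5302
  -1/3 × log₂(1/3) = 0.5283
H(X) = 1.6851 bits


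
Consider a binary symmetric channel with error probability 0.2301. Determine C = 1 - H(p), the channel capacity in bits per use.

For BSC with error probability p:
C = 1 - H(p) where H(p) is binary entropy
H(0.2301) = -0.2301 × log₂(0.2301) - 0.7699 × log₂(0.7699)
H(p) = 0.7782
C = 1 - 0.7782 = 0.2218 bits/use


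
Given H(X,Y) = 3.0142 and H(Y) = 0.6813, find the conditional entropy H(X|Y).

Chain rule: H(X,Y) = H(X|Y) + H(Y)
H(X|Y) = H(X,Y) - H(Y) = 3.0142 - 0.6813 = 2.3329 bits


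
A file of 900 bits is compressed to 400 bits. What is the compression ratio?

Compression ratio = Original / Compressed
= 900 / 400 = 2.25:1


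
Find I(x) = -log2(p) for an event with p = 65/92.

Information content I(x) = -log₂(p(x))
I = -log₂(65/92) = -log₂(0.7065)
I = 0.5012 bits


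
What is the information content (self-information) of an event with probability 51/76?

Information content I(x) = -log₂(p(x))
I = -log₂(51/76) = -log₂(0.6711)
I = 0.5755 bits


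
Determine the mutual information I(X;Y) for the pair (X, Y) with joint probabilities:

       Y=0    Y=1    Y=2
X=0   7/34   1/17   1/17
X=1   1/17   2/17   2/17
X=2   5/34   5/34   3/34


H(X) = 1.5763, H(Y) = 1.5614, H(X,Y) = 3.0396
I(X;Y) = H(X) + H(Y) - H(X,Y) = 0.0981 bits


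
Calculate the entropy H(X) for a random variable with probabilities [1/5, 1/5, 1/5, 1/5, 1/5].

H(X) = -Σ p(x) log₂ p(x)
  -1/5 × log₂(1/5) = 0.4644
  -1/5 × log₂(1/5) = 0.4644
  -1/5 × log₂(1/5) = 0.4644
  -1/5 × log₂(1/5) = 0.4644
  -1/5 × log₂(1/5) = 0.4644
H(X) = 2.3219 bits


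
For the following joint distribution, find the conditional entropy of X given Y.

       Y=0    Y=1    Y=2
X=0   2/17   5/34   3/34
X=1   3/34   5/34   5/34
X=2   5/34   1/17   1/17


H(X|Y) = Σ_y p(y) H(X|Y=y)
  p(Y=0) = 6/17, H(X|Y=0) = 1.5546
  p(Y=1) = 6/17, H(X|Y=1) = 1.4834
  p(Y=2) = 5/17, H(X|Y=2) = 1.4855
H(X|Y) = 0.3529×1.5546 + 0.3529×1.4834 + 0.2941×1.4855 = 1.5091 bits


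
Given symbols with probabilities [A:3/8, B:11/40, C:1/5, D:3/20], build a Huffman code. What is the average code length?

Huffman tree construction:
Combine smallest probabilities repeatedly
Resulting codes:
  A: 0 (length 1)
  B: 10 (length 2)
  C: 111 (length 3)
  D: 110 (length 3)
Average length = Σ p(s) × length(s) = 1.9750 bits


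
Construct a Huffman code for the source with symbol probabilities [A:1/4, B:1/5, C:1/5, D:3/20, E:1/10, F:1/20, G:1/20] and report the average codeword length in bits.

Huffman tree construction:
Combine smallest probabilities repeatedly
Resulting codes:
  A: 10 (length 2)
  B: 111 (length 3)
  C: 00 (length 2)
  D: 110 (length 3)
  E: 010 (length 3)
  F: 0110 (length 4)
  G: 0111 (length 4)
Average length = Σ p(s) × length(s) = 2.6500 bits


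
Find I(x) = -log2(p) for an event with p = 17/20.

Information content I(x) = -log₂(p(x))
I = -log₂(17/20) = -log₂(0.8500)
I = 0.2345 bits


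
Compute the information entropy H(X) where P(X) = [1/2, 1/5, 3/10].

H(X) = -Σ p(x) log₂ p(x)
  -1/2 × log₂(1/2) = 0.5000
  -1/5 × log₂(1/5) = 0.4644
  -3/10 × log₂(3/10) = 0.5211
H(X) = 1.4855 bits


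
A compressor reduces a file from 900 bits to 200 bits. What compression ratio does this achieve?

Compression ratio = Original / Compressed
= 900 / 200 = 4.50:1


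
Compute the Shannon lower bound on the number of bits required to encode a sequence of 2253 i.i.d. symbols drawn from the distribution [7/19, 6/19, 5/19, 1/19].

Entropy H = 1.7863 bits/symbol
Minimum bits = H × n = 1.7863 × 2253
= 4024.54 bits


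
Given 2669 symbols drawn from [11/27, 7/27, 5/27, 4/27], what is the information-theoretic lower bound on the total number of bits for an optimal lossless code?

Entropy H = 1.8914 bits/symbol
Minimum bits = H × n = 1.8914 × 2669
= 5048.08 bits


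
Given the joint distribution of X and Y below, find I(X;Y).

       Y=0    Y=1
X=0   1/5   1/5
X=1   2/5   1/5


H(X) = 0.9710, H(Y) = 0.9710, H(X,Y) = 1.9219
I(X;Y) = H(X) + H(Y) - H(X,Y) = 0.0200 bits


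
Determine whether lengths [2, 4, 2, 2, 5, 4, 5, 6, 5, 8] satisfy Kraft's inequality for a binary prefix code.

Kraft inequality: Σ 2^(-l_i) ≤ 1 for prefix-free code
Calculating: 2^(-2) + 2^(-4) + 2^(-2) + 2^(-2) + 2^(-5) + 2^(-4) + 2^(-5) + 2^(-6) + 2^(-5) + 2^(-8)
= 0.25 + 0.0625 + 0.25 + 0.25 + 0.03125 + 0.0625 + 0.03125 + 0.015625 + 0.03125 + 0.00390625
= 0.9883
Since 0.9883 ≤ 1, prefix-free code exists


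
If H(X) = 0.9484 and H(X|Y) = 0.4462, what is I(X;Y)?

I(X;Y) = H(X) - H(X|Y)
I(X;Y) = 0.9484 - 0.4462 = 0.5022 bits


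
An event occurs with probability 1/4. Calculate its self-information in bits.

Information content I(x) = -log₂(p(x))
I = -log₂(1/4) = -log₂(0.2500)
I = 2.0000 bits


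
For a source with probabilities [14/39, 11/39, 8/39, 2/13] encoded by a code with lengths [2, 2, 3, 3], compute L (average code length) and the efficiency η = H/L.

Average length L = Σ p_i × l_i = 2.3590 bits
Entropy H = 1.9299 bits
Efficiency η = H/L × 100% = 81.81%


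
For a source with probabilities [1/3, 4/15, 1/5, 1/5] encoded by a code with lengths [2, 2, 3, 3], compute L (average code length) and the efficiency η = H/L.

Average length L = Σ p_i × l_i = 2.4000 bits
Entropy H = 1.9656 bits
Efficiency η = H/L × 100% = 81.90%


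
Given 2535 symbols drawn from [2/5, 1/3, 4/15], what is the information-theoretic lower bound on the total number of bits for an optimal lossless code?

Entropy H = 1.5656 bits/symbol
Minimum bits = H × n = 1.5656 × 2535
= 3968.79 bits


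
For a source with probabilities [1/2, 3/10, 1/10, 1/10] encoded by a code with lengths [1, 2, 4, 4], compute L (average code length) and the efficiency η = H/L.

Average length L = Σ p_i × l_i = 1.9000 bits
Entropy H = 1.6855 bits
Efficiency η = H/L × 100% = 88.71%


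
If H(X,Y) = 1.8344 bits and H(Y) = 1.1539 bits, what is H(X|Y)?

Chain rule: H(X,Y) = H(X|Y) + H(Y)
H(X|Y) = H(X,Y) - H(Y) = 1.8344 - 1.1539 = 0.6805 bits


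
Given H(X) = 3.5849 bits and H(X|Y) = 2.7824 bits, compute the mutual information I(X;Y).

I(X;Y) = H(X) - H(X|Y)
I(X;Y) = 3.5849 - 2.7824 = 0.8025 bits


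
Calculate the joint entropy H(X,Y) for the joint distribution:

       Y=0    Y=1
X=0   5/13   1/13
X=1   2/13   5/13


H(X,Y) = -Σ p(x,y) log₂ p(x,y)
  p(0,0)=5/13: -0.3846 × log₂(0.3846) = 0.5302
  p(0,1)=1/13: -0.0769 × log₂(0.0769) = 0.2846
  p(1,0)=2/13: -0.1538 × log₂(0.1538) = 0.4155
  p(1,1)=5/13: -0.3846 × log₂(0.3846) = 0.5302
H(X,Y) = 1.7605 bits


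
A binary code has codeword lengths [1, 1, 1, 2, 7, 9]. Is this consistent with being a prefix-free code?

Kraft inequality: Σ 2^(-l_i) ≤ 1 for prefix-free code
Calculating: 2^(-1) + 2^(-1) + 2^(-1) + 2^(-2) + 2^(-7) + 2^(-9)
= 0.5 + 0.5 + 0.5 + 0.25 + 0.0078125 + 0.001953125
= 1.7598
Since 1.7598 > 1, prefix-free code does not exist


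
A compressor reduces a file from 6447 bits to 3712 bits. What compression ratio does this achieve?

Compression ratio = Original / Compressed
= 6447 / 3712 = 1.74:1


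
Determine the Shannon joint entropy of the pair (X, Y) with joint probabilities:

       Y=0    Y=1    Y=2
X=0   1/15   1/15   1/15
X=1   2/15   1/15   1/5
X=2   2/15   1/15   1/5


H(X,Y) = -Σ p(x,y) log₂ p(x,y)
  p(0,0)=1/15: -0.0667 × log₂(0.0667) = 0.2605
  p(0,1)=1/15: -0.0667 × log₂(0.0667) = 0.2605
  p(0,2)=1/15: -0.0667 × log₂(0.0667) = 0.2605
  p(1,0)=2/15: -0.1333 × log₂(0.1333) = 0.3876
  p(1,1)=1/15: -0.0667 × log₂(0.0667) = 0.2605
  p(1,2)=1/5: -0.2000 × log₂(0.2000) = 0.4644
  p(2,0)=2/15: -0.1333 × log₂(0.1333) = 0.3876
  p(2,1)=1/15: -0.0667 × log₂(0.0667) = 0.2605
  p(2,2)=1/5: -0.2000 × log₂(0.2000) = 0.4644
H(X,Y) = 3.0062 bits


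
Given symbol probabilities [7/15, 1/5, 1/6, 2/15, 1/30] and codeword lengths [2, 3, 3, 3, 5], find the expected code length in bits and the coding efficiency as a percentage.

Average length L = Σ p_i × l_i = 2.6000 bits
Entropy H = 1.9595 bits
Efficiency η = H/L × 100% = 75.36%
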